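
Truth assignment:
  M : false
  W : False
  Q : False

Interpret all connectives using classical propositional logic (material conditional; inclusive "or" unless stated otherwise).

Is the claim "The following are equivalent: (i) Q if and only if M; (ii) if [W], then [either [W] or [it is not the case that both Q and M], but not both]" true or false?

True.

In symbols: (Q ↔ M) ↔ (W → (W ⊕ (Q ↑ M)))

Q ↔ M = F ↔ F = T
Q ↑ M = F ↑ F = T
W ⊕ (Q ↑ M) = F ⊕ T = T
W → (W ⊕ (Q ↑ M)) = F → T = T
(Q ↔ M) ↔ (W → (W ⊕ (Q ↑ M))) = T ↔ T = T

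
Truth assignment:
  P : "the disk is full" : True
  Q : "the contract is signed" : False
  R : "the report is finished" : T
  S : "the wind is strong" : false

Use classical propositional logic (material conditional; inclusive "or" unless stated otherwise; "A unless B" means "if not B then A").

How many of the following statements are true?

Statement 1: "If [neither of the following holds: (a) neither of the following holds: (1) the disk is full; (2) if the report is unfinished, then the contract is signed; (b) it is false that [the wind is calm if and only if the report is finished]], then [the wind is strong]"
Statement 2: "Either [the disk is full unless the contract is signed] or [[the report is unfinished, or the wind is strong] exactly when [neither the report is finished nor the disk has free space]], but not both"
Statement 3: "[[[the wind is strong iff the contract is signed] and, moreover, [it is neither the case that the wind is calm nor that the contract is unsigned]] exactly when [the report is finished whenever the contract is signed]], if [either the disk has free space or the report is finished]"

0

Statement 1: This is ((P ↓ (¬R → Q)) ↓ ¬(¬S ↔ R)) → S.

¬R = ¬T = F
¬R → Q = F → F = T
P ↓ (¬R → Q) = T ↓ T = F
¬S = ¬F = T
¬S ↔ R = T ↔ T = T
¬(¬S ↔ R) = ¬T = F
(P ↓ (¬R → Q)) ↓ ¬(¬S ↔ R) = F ↓ F = T
((P ↓ (¬R → Q)) ↓ ¬(¬S ↔ R)) → S = T → F = F
Hence Statement 1 is false.

Statement 2: In symbols: (P ∨ Q) ⊕ ((¬R ∨ S) ↔ (R ↓ ¬P))

P ∨ Q = T ∨ F = T
¬R = ¬T = F
¬R ∨ S = F ∨ F = F
¬P = ¬T = F
R ↓ ¬P = T ↓ F = F
(¬R ∨ S) ↔ (R ↓ ¬P) = F ↔ F = T
(P ∨ Q) ⊕ ((¬R ∨ S) ↔ (R ↓ ¬P)) = T ⊕ T = F
Thus Statement 2 is false.

Statement 3: Parsed as (¬P ∨ R) → (((S ↔ Q) ∧ (¬S ↓ ¬Q)) ↔ (Q → R))

¬P = ¬T = F
¬P ∨ R = F ∨ T = T
S ↔ Q = F ↔ F = T
¬S = ¬F = T
¬Q = ¬F = T
¬S ↓ ¬Q = T ↓ T = F
(S ↔ Q) ∧ (¬S ↓ ¬Q) = T ∧ F = F
Q → R = F → T = T
((S ↔ Q) ∧ (¬S ↓ ¬Q)) ↔ (Q → R) = F ↔ T = F
(¬P ∨ R) → (((S ↔ Q) ∧ (¬S ↓ ¬Q)) ↔ (Q → R)) = T → F = F
Hence Statement 3 is false.

Count: 0.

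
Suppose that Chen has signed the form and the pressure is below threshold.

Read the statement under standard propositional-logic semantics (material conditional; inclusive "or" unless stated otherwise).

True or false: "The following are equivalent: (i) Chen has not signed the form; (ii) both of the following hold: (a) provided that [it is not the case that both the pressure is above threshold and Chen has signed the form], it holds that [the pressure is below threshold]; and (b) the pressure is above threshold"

true

Let P = "Chen has signed the form" (T), Q = "the pressure is above threshold" (F).
In symbols: ¬P ↔ (((Q ↑ P) → ¬Q) ∧ Q)

¬P = ¬T = F
Q ↑ P = F ↑ T = T
¬Q = ¬F = T
(Q ↑ P) → ¬Q = T → T = T
((Q ↑ P) → ¬Q) ∧ Q = T ∧ F = F
¬P ↔ (((Q ↑ P) → ¬Q) ∧ Q) = F ↔ F = T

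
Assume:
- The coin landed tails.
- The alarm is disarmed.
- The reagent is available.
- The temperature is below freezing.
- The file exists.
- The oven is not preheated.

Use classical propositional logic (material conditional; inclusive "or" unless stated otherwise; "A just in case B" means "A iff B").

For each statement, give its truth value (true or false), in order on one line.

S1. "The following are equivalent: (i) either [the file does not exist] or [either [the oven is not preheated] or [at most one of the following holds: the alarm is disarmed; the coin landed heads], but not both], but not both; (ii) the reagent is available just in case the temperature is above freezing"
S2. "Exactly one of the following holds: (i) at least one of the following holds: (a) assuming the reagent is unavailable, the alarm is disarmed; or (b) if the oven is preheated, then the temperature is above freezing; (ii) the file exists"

S1 True / S2 False

Let U = "the file exists" (T), V = "the oven is preheated" (F), Q = "the alarm is armed" (F), P = "the coin landed heads" (F), R = "the reagent is available" (T), S = "the temperature is below freezing" (T).

S1: This is (~U xor (~V xor (~Q nand P))) <-> (R <-> ~S).

~U = ~T = F
~V = ~F = T
~Q = ~F = T
~Q nand P = T nand F = T
~V xor (~Q nand P) = T xor T = F
~U xor (~V xor (~Q nand P)) = F xor F = F
~S = ~T = F
R <-> ~S = T <-> F = F
(~U xor (~V xor (~Q nand P))) <-> (R <-> ~S) = F <-> F = T
Thus S1 is true.

S2: This is ((~R -> ~Q) | (V -> ~S)) xor U.

~R = ~T = F
~Q = ~F = T
~R -> ~Q = F -> T = T
~S = ~T = F
V -> ~S = F -> F = T
(~R -> ~Q) | (V -> ~S) = T | T = T
((~R -> ~Q) | (V -> ~S)) xor U = T xor T = F
So S2 is false.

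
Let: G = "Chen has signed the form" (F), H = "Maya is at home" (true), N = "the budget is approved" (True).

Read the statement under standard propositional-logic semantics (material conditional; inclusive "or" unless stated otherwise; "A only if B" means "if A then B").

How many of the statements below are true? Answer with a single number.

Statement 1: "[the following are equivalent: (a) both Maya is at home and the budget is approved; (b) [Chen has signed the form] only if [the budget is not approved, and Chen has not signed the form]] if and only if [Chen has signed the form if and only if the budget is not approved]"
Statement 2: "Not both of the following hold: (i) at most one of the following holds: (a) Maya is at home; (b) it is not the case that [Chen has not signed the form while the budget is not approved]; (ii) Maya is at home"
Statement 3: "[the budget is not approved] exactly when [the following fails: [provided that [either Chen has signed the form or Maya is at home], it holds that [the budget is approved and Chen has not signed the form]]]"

3

Statement 1: Formalization: ((H and N) iff (G -> (not N and not G))) iff (G iff not N)

H and N = True and True = True
not N = not True = False
not G = not False = True
not N and not G = False and True = False
G -> (not N and not G) = False -> False = True
(H and N) iff (G -> (not N and not G)) = True iff True = True
not N = not True = False
G iff not N = False iff False = True
((H and N) iff (G -> (not N and not G))) iff (G iff not N) = True iff True = True
Thus Statement 1 is true.

Statement 2: In symbols: (H nand not (not G and not N)) nand H

not G = not False = True
not N = not True = False
not G and not N = True and False = False
not (not G and not N) = not False = True
H nand not (not G and not N) = True nand True = False
(H nand not (not G and not N)) nand H = False nand True = True
Thus Statement 2 is true.

Statement 3: Parsed as not N iff not ((G or H) -> (N and not G))

not N = not True = False
G or H = False or True = True
not G = not False = True
N and not G = True and True = True
(G or H) -> (N and not G) = True -> True = True
not ((G or H) -> (N and not G)) = not True = False
not N iff not ((G or H) -> (N and not G)) = False iff False = True
So Statement 3 is true.

Count: 3.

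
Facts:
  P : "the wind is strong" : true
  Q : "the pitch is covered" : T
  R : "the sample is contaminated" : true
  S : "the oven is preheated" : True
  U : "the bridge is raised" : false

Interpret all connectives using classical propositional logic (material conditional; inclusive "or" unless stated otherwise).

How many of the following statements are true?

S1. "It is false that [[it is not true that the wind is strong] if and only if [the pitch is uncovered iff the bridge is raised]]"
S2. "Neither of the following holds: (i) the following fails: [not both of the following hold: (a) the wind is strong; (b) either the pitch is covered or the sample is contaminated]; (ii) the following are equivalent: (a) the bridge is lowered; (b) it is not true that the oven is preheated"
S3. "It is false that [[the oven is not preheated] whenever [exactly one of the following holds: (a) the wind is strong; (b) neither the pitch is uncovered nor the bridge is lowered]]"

S1: Parsed as ~(~P <-> (~Q <-> U))

~P = ~T = F
~Q = ~T = F
~Q <-> U = F <-> F = T
~P <-> (~Q <-> U) = F <-> T = F
~(~P <-> (~Q <-> U)) = ~F = T
Hence S1 is true.

S2: Parsed as ~(P nand (Q | R)) nor (~U <-> ~S)

Q | R = T | T = T
P nand (Q | R) = T nand T = F
~(P nand (Q | R)) = ~F = T
~U = ~F = T
~S = ~T = F
~U <-> ~S = T <-> F = F
~(P nand (Q | R)) nor (~U <-> ~S) = T nor F = F
So S2 is false.

S3: In symbols: ~((P xor (~Q nor ~U)) -> ~S)

~Q = ~T = F
~U = ~F = T
~Q nor ~U = F nor T = F
P xor (~Q nor ~U) = T xor F = T
~S = ~T = F
(P xor (~Q nor ~U)) -> ~S = T -> F = F
~((P xor (~Q nor ~U)) -> ~S) = ~F = T
Hence S3 is true.

2 of the 3 statements are true (S1, S3).

2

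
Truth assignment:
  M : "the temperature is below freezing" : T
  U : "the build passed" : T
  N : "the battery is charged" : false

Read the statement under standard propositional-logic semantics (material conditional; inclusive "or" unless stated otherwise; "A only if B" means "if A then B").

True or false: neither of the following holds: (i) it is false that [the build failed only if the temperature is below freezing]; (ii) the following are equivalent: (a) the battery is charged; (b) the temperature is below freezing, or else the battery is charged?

Values: U=T, M=T, N=F.
This is ~(~U -> M) nor (N <-> (M | N)).

~U = ~T = F
~U -> M = F -> T = T
~(~U -> M) = ~T = F
M | N = T | F = T
N <-> (M | N) = F <-> T = F
~(~U -> M) nor (N <-> (M | N)) = F nor F = T

True.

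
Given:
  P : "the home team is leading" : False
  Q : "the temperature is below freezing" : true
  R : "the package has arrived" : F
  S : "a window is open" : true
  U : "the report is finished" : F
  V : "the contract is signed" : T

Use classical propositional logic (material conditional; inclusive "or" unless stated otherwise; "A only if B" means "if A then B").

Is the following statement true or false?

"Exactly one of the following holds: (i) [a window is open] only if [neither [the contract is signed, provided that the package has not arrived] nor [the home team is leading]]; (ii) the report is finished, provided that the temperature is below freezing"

false

In symbols: (S → ((¬R → V) ↓ P)) ⊕ (Q → U)

¬R = ¬F = T
¬R → V = T → T = T
(¬R → V) ↓ P = T ↓ F = F
S → ((¬R → V) ↓ P) = T → F = F
Q → U = T → F = F
(S → ((¬R → V) ↓ P)) ⊕ (Q → U) = F ⊕ F = F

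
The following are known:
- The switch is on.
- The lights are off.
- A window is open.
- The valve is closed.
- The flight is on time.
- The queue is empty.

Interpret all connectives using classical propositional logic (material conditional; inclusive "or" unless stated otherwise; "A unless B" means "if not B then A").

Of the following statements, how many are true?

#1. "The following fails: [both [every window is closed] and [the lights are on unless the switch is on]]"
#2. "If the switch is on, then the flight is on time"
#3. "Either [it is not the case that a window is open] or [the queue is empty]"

3

Let P = "a window is open" (T), R = "the lights are on" (F), W = "the switch is on" (T), Q = "the flight is delayed" (F), H = "the queue is empty" (T).

#1: Parsed as ~(~P & (R | W))

~P = ~T = F
R | W = F | T = T
~P & (R | W) = F & T = F
~(~P & (R | W)) = ~F = T
Thus #1 is true.

#2: Formalization: W -> ~Q

~Q = ~F = T
W -> ~Q = T -> T = T
Hence #2 is true.

#3: Parsed as ~P | H

~P = ~T = F
~P | H = F | T = T
So #3 is true.

True statements: 3 (#1, #2, #3).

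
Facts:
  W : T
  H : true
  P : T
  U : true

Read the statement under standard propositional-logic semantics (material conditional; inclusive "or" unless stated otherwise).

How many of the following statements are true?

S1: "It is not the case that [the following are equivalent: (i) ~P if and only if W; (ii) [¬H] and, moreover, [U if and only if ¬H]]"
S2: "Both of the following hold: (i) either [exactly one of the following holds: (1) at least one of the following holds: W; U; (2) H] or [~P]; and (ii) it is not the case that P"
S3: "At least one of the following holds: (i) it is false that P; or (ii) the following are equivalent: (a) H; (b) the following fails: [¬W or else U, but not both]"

S1: Formalization: ~((~P <-> W) <-> (~H & (U <-> ~H)))

~P = ~T = F
~P <-> W = F <-> T = F
~H = ~T = F
~H = ~T = F
U <-> ~H = T <-> F = F
~H & (U <-> ~H) = F & F = F
(~P <-> W) <-> (~H & (U <-> ~H)) = F <-> F = T
~((~P <-> W) <-> (~H & (U <-> ~H))) = ~T = F
So S1 is false.

S2: This is (((W | U) xor H) | ~P) & ~P.

W | U = T | T = T
(W | U) xor H = T xor T = F
~P = ~T = F
((W | U) xor H) | ~P = F | F = F
~P = ~T = F
(((W | U) xor H) | ~P) & ~P = F & F = F
Hence S2 is false.

S3: In symbols: ~P | (H <-> ~(~W xor U))

~P = ~T = F
~W = ~T = F
~W xor U = F xor T = T
~(~W xor U) = ~T = F
H <-> ~(~W xor U) = T <-> F = F
~P | (H <-> ~(~W xor U)) = F | F = F
Hence S3 is false.

0 of the 3 statements are true (none).

0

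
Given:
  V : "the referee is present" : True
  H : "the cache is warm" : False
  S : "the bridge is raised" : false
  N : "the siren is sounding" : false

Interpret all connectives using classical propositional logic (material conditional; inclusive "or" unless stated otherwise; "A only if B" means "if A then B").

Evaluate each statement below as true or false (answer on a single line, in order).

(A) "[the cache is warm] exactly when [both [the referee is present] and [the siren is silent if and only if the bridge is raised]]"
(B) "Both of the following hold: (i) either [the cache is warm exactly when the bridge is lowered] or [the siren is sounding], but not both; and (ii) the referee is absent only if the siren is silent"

(A): Parsed as H <-> (V & (~N <-> S))

~N = ~F = T
~N <-> S = T <-> F = F
V & (~N <-> S) = T & F = F
H <-> (V & (~N <-> S)) = F <-> F = T
Hence (A) is true.

(B): Parsed as ((H <-> ~S) xor N) & (~V -> ~N)

~S = ~F = T
H <-> ~S = F <-> T = F
(H <-> ~S) xor N = F xor F = F
~V = ~T = F
~N = ~F = T
~V -> ~N = F -> T = T
((H <-> ~S) xor N) & (~V -> ~N) = F & T = F
So (B) is false.

(A) True, (B) False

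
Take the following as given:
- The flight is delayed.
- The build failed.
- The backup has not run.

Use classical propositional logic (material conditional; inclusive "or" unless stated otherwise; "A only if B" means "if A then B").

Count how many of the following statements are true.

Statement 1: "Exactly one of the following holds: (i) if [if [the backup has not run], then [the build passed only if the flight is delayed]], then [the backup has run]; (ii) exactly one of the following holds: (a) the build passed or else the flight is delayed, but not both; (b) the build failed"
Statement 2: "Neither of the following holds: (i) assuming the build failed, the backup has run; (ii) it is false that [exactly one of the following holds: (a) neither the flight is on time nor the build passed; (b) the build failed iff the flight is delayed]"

0

Let N = "the backup has run" (F), L = "the build passed" (F), M = "the flight is delayed" (T).

Statement 1: In symbols: ((~N -> (L -> M)) -> N) xor ((L xor M) xor ~L)

~N = ~F = T
L -> M = F -> T = T
~N -> (L -> M) = T -> T = T
(~N -> (L -> M)) -> N = T -> F = F
L xor M = F xor T = T
~L = ~F = T
(L xor M) xor ~L = T xor T = F
((~N -> (L -> M)) -> N) xor ((L xor M) xor ~L) = F xor F = F
Hence Statement 1 is false.

Statement 2: Formalization: (~L -> N) nor ~((~M nor L) xor (~L <-> M))

~L = ~F = T
~L -> N = T -> F = F
~M = ~T = F
~M nor L = F nor F = T
~L = ~F = T
~L <-> M = T <-> T = T
(~M nor L) xor (~L <-> M) = T xor T = F
~((~M nor L) xor (~L <-> M)) = ~F = T
(~L -> N) nor ~((~M nor L) xor (~L <-> M)) = F nor T = F
Hence Statement 2 is false.

Count: 0.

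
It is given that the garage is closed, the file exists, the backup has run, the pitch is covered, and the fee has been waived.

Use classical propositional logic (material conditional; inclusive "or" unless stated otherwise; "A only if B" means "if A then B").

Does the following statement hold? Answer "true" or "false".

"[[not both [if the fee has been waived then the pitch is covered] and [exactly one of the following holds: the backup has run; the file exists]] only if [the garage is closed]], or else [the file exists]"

Let U = "the fee has been waived" (T), S = "the pitch is covered" (T), R = "the backup has run" (T), Q = "the file exists" (T), P = "the garage is closed" (T).
In symbols: (((U → S) ↑ (R ⊕ Q)) → P) ∨ Q

U → S = T → T = T
R ⊕ Q = T ⊕ T = F
(U → S) ↑ (R ⊕ Q) = T ↑ F = T
((U → S) ↑ (R ⊕ Q)) → P = T → T = T
(((U → S) ↑ (R ⊕ Q)) → P) ∨ Q = T ∨ T = T

The statement is true.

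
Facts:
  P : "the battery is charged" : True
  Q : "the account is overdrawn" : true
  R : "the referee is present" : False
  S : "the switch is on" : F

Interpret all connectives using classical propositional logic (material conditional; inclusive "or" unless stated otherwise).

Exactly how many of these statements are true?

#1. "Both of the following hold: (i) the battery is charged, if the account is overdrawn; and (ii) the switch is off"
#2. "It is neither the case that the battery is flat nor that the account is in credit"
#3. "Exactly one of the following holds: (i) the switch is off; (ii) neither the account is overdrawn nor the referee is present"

3

#1: Parsed as (Q → P) ∧ ¬S

Q → P = T → T = T
¬S = ¬F = T
(Q → P) ∧ ¬S = T ∧ T = T
So #1 is true.

#2: Parsed as ¬P ↓ ¬Q

¬P = ¬T = F
¬Q = ¬T = F
¬P ↓ ¬Q = F ↓ F = T
So #2 is true.

#3: Formalization: ¬S ⊕ (Q ↓ R)

¬S = ¬F = T
Q ↓ R = T ↓ F = F
¬S ⊕ (Q ↓ R) = T ⊕ F = T
Thus #3 is true.

Count: 3.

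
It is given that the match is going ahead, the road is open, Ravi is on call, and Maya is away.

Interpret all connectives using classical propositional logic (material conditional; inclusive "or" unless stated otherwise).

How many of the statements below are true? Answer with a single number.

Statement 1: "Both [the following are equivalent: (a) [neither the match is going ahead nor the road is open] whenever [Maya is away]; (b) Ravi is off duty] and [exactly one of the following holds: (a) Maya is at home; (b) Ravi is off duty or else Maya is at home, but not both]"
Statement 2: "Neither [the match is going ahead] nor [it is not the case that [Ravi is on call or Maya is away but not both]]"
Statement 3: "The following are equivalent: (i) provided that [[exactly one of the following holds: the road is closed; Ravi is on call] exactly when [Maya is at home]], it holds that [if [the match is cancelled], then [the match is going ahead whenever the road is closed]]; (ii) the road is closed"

Let M = "Maya is at home" (False), G = "the match is cancelled" (False), V = "the road is closed" (False), Q = "Ravi is on call" (True).

Statement 1: In symbols: ((not M -> (not G nor not V)) iff not Q) and (M xor (not Q xor M))

not M = not False = True
not G = not False = True
not V = not False = True
not G nor not V = True nor True = False
not M -> (not G nor not V) = True -> False = False
not Q = not True = False
(not M -> (not G nor not V)) iff not Q = False iff False = True
not Q = not True = False
not Q xor M = False xor False = False
M xor (not Q xor M) = False xor False = False
((not M -> (not G nor not V)) iff not Q) and (M xor (not Q xor M)) = True and False = False
Thus Statement 1 is false.

Statement 2: Formalization: not G nor not (Q xor not M)

not G = not False = True
not M = not False = True
Q xor not M = True xor True = False
not (Q xor not M) = not False = True
not G nor not (Q xor not M) = True nor True = False
Hence Statement 2 is false.

Statement 3: In symbols: (((V xor Q) iff M) -> (G -> (V -> not G))) iff V

V xor Q = False xor True = True
(V xor Q) iff M = True iff False = False
not G = not False = True
V -> not G = False -> True = True
G -> (V -> not G) = False -> True = True
((V xor Q) iff M) -> (G -> (V -> not G)) = False -> True = True
(((V xor Q) iff M) -> (G -> (V -> not G))) iff V = True iff False = False
So Statement 3 is false.

True statements: 0 (none).

0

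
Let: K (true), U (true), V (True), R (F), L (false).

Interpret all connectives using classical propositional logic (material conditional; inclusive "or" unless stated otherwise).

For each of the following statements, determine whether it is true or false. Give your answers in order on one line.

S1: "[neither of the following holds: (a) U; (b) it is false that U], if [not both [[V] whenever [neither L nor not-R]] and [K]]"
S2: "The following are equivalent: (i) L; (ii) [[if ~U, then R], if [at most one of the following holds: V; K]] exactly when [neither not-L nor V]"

S1 true, S2 true

S1: Parsed as (((L nor not R) -> V) nand K) -> (U nor not U)

not R = not False = True
L nor not R = False nor True = False
(L nor not R) -> V = False -> True = True
((L nor not R) -> V) nand K = True nand True = False
not U = not True = False
U nor not U = True nor False = False
(((L nor not R) -> V) nand K) -> (U nor not U) = False -> False = True
Thus S1 is true.

S2: Parsed as L iff (((V nand K) -> (not U -> R)) iff (not L nor V))

V nand K = True nand True = False
not U = not True = False
not U -> R = False -> False = True
(V nand K) -> (not U -> R) = False -> True = True
not L = not False = True
not L nor V = True nor True = False
((V nand K) -> (not U -> R)) iff (not L nor V) = True iff False = False
L iff (((V nand K) -> (not U -> R)) iff (not L nor V)) = False iff False = True
Hence S2 is true.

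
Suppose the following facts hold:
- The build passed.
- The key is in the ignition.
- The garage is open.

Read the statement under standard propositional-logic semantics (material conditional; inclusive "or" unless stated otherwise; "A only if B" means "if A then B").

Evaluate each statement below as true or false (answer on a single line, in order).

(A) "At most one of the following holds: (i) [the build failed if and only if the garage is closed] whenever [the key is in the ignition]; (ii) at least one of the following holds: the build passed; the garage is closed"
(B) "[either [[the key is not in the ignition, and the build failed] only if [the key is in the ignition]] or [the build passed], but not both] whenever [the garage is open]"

(A) False, (B) False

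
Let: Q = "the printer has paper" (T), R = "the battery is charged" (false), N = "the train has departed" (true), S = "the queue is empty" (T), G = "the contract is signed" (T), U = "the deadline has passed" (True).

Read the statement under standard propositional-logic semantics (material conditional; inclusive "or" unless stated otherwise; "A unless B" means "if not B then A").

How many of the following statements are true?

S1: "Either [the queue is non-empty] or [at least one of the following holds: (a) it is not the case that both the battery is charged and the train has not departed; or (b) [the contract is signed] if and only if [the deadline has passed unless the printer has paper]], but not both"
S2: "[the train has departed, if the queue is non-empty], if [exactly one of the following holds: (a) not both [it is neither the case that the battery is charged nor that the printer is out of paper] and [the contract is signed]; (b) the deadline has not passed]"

S1: Formalization: ¬S ⊕ ((R ↑ ¬N) ∨ (G ↔ (U ∨ Q)))

¬S = ¬T = F
¬N = ¬T = F
R ↑ ¬N = F ↑ F = T
U ∨ Q = T ∨ T = T
G ↔ (U ∨ Q) = T ↔ T = T
(R ↑ ¬N) ∨ (G ↔ (U ∨ Q)) = T ∨ T = T
¬S ⊕ ((R ↑ ¬N) ∨ (G ↔ (U ∨ Q))) = F ⊕ T = T
Thus S1 is true.

S2: In symbols: (((R ↓ ¬Q) ↑ G) ⊕ ¬U) → (¬S → N)

¬Q = ¬T = F
R ↓ ¬Q = F ↓ F = T
(R ↓ ¬Q) ↑ G = T ↑ T = F
¬U = ¬T = F
((R ↓ ¬Q) ↑ G) ⊕ ¬U = F ⊕ F = F
¬S = ¬T = F
¬S → N = F → T = T
(((R ↓ ¬Q) ↑ G) ⊕ ¬U) → (¬S → N) = F → T = T
Thus S2 is true.

2 of the 2 statements are true.

2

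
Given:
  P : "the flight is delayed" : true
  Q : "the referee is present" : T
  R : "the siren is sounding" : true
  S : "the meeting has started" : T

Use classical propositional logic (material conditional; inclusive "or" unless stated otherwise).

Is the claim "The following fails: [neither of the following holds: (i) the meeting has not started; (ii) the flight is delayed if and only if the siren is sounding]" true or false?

True

Formalization: ¬(¬S ↓ (P ↔ R))

¬S = ¬T = F
P ↔ R = T ↔ T = T
¬S ↓ (P ↔ R) = F ↓ T = F
¬(¬S ↓ (P ↔ R)) = ¬F = T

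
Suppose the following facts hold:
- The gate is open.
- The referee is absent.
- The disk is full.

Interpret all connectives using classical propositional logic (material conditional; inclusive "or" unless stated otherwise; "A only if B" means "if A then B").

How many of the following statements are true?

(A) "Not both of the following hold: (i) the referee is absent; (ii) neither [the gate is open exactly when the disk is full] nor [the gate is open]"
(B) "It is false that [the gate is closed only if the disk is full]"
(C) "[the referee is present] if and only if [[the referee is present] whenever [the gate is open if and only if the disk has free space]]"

1

Let L = "the referee is present" (F), U = "the gate is open" (T), P = "the disk is full" (T).

(A): Formalization: ¬L ↑ ((U ↔ P) ↓ U)

¬L = ¬F = T
U ↔ P = T ↔ T = T
(U ↔ P) ↓ U = T ↓ T = F
¬L ↑ ((U ↔ P) ↓ U) = T ↑ F = T
Thus (A) is true.

(B): In symbols: ¬(¬U → P)

¬U = ¬T = F
¬U → P = F → T = T
¬(¬U → P) = ¬T = F
So (B) is false.

(C): In symbols: L ↔ ((U ↔ ¬P) → L)

¬P = ¬T = F
U ↔ ¬P = T ↔ F = F
(U ↔ ¬P) → L = F → F = T
L ↔ ((U ↔ ¬P) → L) = F ↔ T = F
So (C) is false.

True statements: 1 ((A)).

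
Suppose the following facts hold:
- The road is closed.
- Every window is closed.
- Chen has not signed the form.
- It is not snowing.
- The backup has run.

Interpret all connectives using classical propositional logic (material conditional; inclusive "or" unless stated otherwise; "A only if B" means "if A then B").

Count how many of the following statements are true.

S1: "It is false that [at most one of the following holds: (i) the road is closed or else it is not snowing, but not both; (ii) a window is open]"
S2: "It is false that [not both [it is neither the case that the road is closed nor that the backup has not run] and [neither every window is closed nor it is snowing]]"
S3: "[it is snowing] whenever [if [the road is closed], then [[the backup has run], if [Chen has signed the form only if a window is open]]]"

0

Let P = "the road is closed" (T), S = "it is snowing" (F), Q = "a window is open" (F), U = "the backup has run" (T), R = "Chen has signed the form" (F).

S1: In symbols: ~((P xor ~S) nand Q)

~S = ~F = T
P xor ~S = T xor T = F
(P xor ~S) nand Q = F nand F = T
~((P xor ~S) nand Q) = ~T = F
So S1 is false.

S2: Formalization: ~((P nor ~U) nand (~Q nor S))

~U = ~T = F
P nor ~U = T nor F = F
~Q = ~F = T
~Q nor S = T nor F = F
(P nor ~U) nand (~Q nor S) = F nand F = T
~((P nor ~U) nand (~Q nor S)) = ~T = F
Thus S2 is false.

S3: Formalization: (P -> ((R -> Q) -> U)) -> S

R -> Q = F -> F = T
(R -> Q) -> U = T -> T = T
P -> ((R -> Q) -> U) = T -> T = T
(P -> ((R -> Q) -> U)) -> S = T -> F = F
Thus S3 is false.

True statements: 0 (none).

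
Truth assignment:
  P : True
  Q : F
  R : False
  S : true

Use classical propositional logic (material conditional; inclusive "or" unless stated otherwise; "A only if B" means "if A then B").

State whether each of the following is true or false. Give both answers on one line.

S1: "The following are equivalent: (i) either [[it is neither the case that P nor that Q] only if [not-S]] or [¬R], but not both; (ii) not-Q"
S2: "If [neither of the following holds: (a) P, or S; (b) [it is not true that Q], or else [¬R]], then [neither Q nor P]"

S1 false; S2 true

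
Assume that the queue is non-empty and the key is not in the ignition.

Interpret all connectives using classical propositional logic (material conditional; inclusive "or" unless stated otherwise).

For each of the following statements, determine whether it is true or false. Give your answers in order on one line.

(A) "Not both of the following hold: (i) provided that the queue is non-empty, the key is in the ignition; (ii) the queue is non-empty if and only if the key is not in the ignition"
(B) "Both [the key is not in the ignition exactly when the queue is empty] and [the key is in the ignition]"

(A) true; (B) false

Let U = "the queue is empty" (F), W = "the key is in the ignition" (F).

(A): This is (¬U → W) ↑ (¬U ↔ ¬W).

¬U = ¬F = T
¬U → W = T → F = F
¬U = ¬F = T
¬W = ¬F = T
¬U ↔ ¬W = T ↔ T = T
(¬U → W) ↑ (¬U ↔ ¬W) = F ↑ T = T
Hence (A) is true.

(B): Formalization: (¬W ↔ U) ∧ W

¬W = ¬F = T
¬W ↔ U = T ↔ F = F
(¬W ↔ U) ∧ W = F ∧ F = F
So (B) is false.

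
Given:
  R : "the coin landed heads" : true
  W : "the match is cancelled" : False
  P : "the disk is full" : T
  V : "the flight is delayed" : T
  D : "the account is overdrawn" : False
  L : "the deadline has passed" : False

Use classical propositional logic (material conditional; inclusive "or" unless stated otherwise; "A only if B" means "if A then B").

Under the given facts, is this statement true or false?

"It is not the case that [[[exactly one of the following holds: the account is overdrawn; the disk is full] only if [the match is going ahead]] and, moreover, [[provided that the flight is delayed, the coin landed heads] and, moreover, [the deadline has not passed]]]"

False

In symbols: ~(((D xor P) -> ~W) & ((V -> R) & ~L))

D xor P = F xor T = T
~W = ~F = T
(D xor P) -> ~W = T -> T = T
V -> R = T -> T = T
~L = ~F = T
(V -> R) & ~L = T & T = T
((D xor P) -> ~W) & ((V -> R) & ~L) = T & T = T
~(((D xor P) -> ~W) & ((V -> R) & ~L)) = ~T = F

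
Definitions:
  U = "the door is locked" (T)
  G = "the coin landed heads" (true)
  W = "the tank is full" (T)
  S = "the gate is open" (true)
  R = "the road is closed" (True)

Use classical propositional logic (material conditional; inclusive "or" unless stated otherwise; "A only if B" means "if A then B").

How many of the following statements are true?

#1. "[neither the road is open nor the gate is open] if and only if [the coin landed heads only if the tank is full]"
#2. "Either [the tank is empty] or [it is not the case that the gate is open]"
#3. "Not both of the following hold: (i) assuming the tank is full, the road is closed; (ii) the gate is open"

0

#1: In symbols: (~R nor S) <-> (G -> W)

~R = ~T = F
~R nor S = F nor T = F
G -> W = T -> T = T
(~R nor S) <-> (G -> W) = F <-> T = F
Thus #1 is false.

#2: Parsed as ~W | ~S

~W = ~T = F
~S = ~T = F
~W | ~S = F | F = F
So #2 is false.

#3: In symbols: (W -> R) nand S

W -> R = T -> T = T
(W -> R) nand S = T nand T = F
Hence #3 is false.

True statements: 0 (none).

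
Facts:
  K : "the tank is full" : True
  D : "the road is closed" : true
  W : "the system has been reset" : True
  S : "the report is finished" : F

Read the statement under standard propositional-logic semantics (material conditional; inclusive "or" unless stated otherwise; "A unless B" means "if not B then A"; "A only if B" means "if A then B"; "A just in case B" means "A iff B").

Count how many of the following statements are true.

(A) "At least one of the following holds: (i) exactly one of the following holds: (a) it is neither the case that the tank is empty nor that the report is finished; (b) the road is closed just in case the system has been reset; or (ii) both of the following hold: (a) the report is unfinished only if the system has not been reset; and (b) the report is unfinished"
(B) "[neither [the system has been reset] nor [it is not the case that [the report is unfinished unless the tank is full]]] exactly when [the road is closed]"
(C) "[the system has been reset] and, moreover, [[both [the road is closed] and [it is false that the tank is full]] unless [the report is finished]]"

0

(A): This is ((not K nor S) xor (D iff W)) or ((not S -> not W) and not S).

not K = not True = False
not K nor S = False nor False = True
D iff W = True iff True = True
(not K nor S) xor (D iff W) = True xor True = False
not S = not False = True
not W = not True = False
not S -> not W = True -> False = False
not S = not False = True
(not S -> not W) and not S = False and True = False
((not K nor S) xor (D iff W)) or ((not S -> not W) and not S) = False or False = False
Thus (A) is false.

(B): This is (W nor not (not S or K)) iff D.

not S = not False = True
not S or K = True or True = True
not (not S or K) = not True = False
W nor not (not S or K) = True nor False = False
(W nor not (not S or K)) iff D = False iff True = False
Hence (B) is false.

(C): In symbols: W and ((D and not K) or S)

not K = not True = False
D and not K = True and False = False
(D and not K) or S = False or False = False
W and ((D and not K) or S) = True and False = False
Hence (C) is false.

True statements: 0 (none).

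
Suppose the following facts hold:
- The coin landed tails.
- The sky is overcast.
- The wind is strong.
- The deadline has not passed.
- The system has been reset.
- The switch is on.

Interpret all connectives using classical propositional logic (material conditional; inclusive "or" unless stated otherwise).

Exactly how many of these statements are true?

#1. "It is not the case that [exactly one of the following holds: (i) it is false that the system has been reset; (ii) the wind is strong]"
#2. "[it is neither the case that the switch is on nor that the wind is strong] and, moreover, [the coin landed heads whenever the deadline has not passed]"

Let W = "the system has been reset" (T), L = "the wind is strong" (T), P = "the switch is on" (T), M = "the deadline has passed" (F), K = "the coin landed heads" (F).

#1: This is ¬(¬W ⊕ L).

¬W = ¬T = F
¬W ⊕ L = F ⊕ T = T
¬(¬W ⊕ L) = ¬T = F
Hence #1 is false.

#2: In symbols: (P ↓ L) ∧ (¬M → K)

P ↓ L = T ↓ T = F
¬M = ¬F = T
¬M → K = T → F = F
(P ↓ L) ∧ (¬M → K) = F ∧ F = F
Thus #2 is false.

Count: 0.

0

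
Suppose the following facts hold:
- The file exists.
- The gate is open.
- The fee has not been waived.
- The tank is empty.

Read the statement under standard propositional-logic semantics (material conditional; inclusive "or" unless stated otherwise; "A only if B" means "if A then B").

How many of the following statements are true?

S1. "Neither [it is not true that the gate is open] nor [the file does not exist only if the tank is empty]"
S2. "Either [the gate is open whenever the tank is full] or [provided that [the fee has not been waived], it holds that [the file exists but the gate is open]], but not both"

Let Q = "the gate is open" (T), P = "the file exists" (T), S = "the tank is full" (F), R = "the fee has been waived" (F).

S1: Parsed as ¬Q ↓ (¬P → ¬S)

¬Q = ¬T = F
¬P = ¬T = F
¬S = ¬F = T
¬P → ¬S = F → T = T
¬Q ↓ (¬P → ¬S) = F ↓ T = F
Thus S1 is false.

S2: Parsed as (S → Q) ⊕ (¬R → (P ∧ Q))

S → Q = F → T = T
¬R = ¬F = T
P ∧ Q = T ∧ T = T
¬R → (P ∧ Q) = T → T = T
(S → Q) ⊕ (¬R → (P ∧ Q)) = T ⊕ T = F
So S2 is false.

True statements: 0 (none).

0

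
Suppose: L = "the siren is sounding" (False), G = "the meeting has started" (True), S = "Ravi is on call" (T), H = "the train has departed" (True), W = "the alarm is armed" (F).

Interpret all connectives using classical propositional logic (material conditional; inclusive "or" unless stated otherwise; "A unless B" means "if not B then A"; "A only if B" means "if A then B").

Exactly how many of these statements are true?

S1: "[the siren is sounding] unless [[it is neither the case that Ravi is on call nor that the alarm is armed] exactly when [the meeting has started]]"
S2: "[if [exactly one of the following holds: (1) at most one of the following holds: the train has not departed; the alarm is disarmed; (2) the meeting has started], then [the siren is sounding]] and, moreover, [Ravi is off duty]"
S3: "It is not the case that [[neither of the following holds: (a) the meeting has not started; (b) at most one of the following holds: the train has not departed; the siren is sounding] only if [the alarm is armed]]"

S1: Parsed as L ∨ ((S ↓ W) ↔ G)

S ↓ W = T ↓ F = F
(S ↓ W) ↔ G = F ↔ T = F
L ∨ ((S ↓ W) ↔ G) = F ∨ F = F
Hence S1 is false.

S2: In symbols: (((¬H ↑ ¬W) ⊕ G) → L) ∧ ¬S

¬H = ¬T = F
¬W = ¬F = T
¬H ↑ ¬W = F ↑ T = T
(¬H ↑ ¬W) ⊕ G = T ⊕ T = F
((¬H ↑ ¬W) ⊕ G) → L = F → F = T
¬S = ¬T = F
(((¬H ↑ ¬W) ⊕ G) → L) ∧ ¬S = T ∧ F = F
Thus S2 is false.

S3: This is ¬((¬G ↓ (¬H ↑ L)) → W).

¬G = ¬T = F
¬H = ¬T = F
¬H ↑ L = F ↑ F = T
¬G ↓ (¬H ↑ L) = F ↓ T = F
(¬G ↓ (¬H ↑ L)) → W = F → F = T
¬((¬G ↓ (¬H ↑ L)) → W) = ¬T = F
So S3 is false.

True statements: 0 (none).

0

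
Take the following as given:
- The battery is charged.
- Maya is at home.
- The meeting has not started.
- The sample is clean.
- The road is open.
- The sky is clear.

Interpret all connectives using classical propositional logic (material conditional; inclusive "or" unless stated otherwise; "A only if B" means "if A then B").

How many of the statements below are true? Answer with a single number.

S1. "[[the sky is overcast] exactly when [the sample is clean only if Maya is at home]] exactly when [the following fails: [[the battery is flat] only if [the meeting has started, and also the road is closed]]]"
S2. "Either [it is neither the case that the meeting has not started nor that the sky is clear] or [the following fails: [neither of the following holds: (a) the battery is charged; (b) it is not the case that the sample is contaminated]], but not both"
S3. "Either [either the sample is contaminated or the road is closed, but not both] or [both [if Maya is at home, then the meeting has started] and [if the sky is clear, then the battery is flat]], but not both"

2

Let V = "the sky is overcast" (F), S = "the sample is contaminated" (F), Q = "Maya is at home" (T), P = "the battery is charged" (T), R = "the meeting has started" (F), U = "the road is closed" (F).

S1: In symbols: (V ↔ (¬S → Q)) ↔ ¬(¬P → (R ∧ U))

¬S = ¬F = T
¬S → Q = T → T = T
V ↔ (¬S → Q) = F ↔ T = F
¬P = ¬T = F
R ∧ U = F ∧ F = F
¬P → (R ∧ U) = F → F = T
¬(¬P → (R ∧ U)) = ¬T = F
(V ↔ (¬S → Q)) ↔ ¬(¬P → (R ∧ U)) = F ↔ F = T
Hence S1 is true.

S2: Formalization: (¬R ↓ ¬V) ⊕ ¬(P ↓ ¬S)

¬R = ¬F = T
¬V = ¬F = T
¬R ↓ ¬V = T ↓ T = F
¬S = ¬F = T
P ↓ ¬S = T ↓ T = F
¬(P ↓ ¬S) = ¬F = T
(¬R ↓ ¬V) ⊕ ¬(P ↓ ¬S) = F ⊕ T = T
So S2 is true.

S3: This is (S ⊕ U) ⊕ ((Q → R) ∧ (¬V → ¬P)).

S ⊕ U = F ⊕ F = F
Q → R = T → F = F
¬V = ¬F = T
¬P = ¬T = F
¬V → ¬P = T → F = F
(Q → R) ∧ (¬V → ¬P) = F ∧ F = F
(S ⊕ U) ⊕ ((Q → R) ∧ (¬V → ¬P)) = F ⊕ F = F
Thus S3 is false.

2 of the 3 statements are true (S1, S2).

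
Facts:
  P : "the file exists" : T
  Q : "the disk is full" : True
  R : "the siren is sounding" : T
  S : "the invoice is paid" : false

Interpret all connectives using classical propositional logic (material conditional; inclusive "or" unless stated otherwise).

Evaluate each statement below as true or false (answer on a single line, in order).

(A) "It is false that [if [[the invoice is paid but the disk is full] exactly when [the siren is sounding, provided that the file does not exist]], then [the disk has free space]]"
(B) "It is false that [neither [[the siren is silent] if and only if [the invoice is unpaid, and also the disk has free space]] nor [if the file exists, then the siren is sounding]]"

(A) false; (B) true

(A): In symbols: ~(((S & Q) <-> (~P -> R)) -> ~Q)

S & Q = F & T = F
~P = ~T = F
~P -> R = F -> T = T
(S & Q) <-> (~P -> R) = F <-> T = F
~Q = ~T = F
((S & Q) <-> (~P -> R)) -> ~Q = F -> F = T
~(((S & Q) <-> (~P -> R)) -> ~Q) = ~T = F
Thus (A) is false.

(B): In symbols: ~((~R <-> (~S & ~Q)) nor (P -> R))

~R = ~T = F
~S = ~F = T
~Q = ~T = F
~S & ~Q = T & F = F
~R <-> (~S & ~Q) = F <-> F = T
P -> R = T -> T = T
(~R <-> (~S & ~Q)) nor (P -> R) = T nor T = F
~((~R <-> (~S & ~Q)) nor (P -> R)) = ~F = T
Hence (B) is true.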